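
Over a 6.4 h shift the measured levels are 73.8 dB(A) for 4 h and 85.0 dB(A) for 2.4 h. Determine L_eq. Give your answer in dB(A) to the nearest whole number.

The energy average is taken in the linear domain: L_eq = 10·log₁₀[(Σ tᵢ·10^(Lᵢ/10))/T], T = 6.4 h.
Σ tᵢ·10^(Lᵢ/10) = 4·10^(73.8/10) + 2.4·10^(85.0/10) = 8.549e+08.
L_eq = 10·log₁₀(8.549e+08/6.4) = 81.26 dB(A).

81 dB(A)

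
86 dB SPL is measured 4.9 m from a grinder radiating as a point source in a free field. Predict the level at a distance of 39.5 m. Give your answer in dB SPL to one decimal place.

67.9 dB SPL

Point-source attenuation: ΔL = 20·log₁₀(r₂/r₁) = 20·log₁₀(39.5/4.9) = 18.128 dB.
L₂ = 86 − 20·log₁₀(39.5/4.9) = 86 − 18.128 = 67.87 dB SPL.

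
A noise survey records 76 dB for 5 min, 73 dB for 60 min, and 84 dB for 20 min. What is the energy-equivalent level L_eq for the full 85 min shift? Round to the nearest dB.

Weight each interval's intensity by its duration and average over T = 85 min:
Σ tᵢ·10^(Lᵢ/10) = 5·10^(76/10) + 60·10^(73/10) + 20·10^(84/10) = 6.420e+09.
L_eq = 10·log₁₀(6.420e+09/85) = 78.78 dB.

79 dB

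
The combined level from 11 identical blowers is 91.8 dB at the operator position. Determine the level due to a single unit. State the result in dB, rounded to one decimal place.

Dividing the total intensity by 11 lowers the level by 10·log₁₀ 11 = 10.414 dB: L₁ = 91.8 − 10.414.

81.4 dB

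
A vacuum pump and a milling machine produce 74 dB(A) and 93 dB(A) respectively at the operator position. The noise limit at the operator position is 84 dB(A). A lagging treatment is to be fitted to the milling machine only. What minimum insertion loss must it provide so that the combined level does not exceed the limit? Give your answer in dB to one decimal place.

Everything except the milling machine sums to 10^(74/10) = 2.512e+07 in linear terms, 74.00 dB(A).
To meet 84 dB(A) overall, the treated milling machine may contribute at most 10^(84/10) − 2.512e+07 = 2.261e+08, i.e. 83.54 dB(A).
Required insertion loss = 93 − 83.54 = 9.46 dB.

9.5 dB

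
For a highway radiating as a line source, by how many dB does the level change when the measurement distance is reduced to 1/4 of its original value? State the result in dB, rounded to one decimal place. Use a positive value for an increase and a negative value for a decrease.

+6.0 dB

A line source loses 3 dB per doubling of distance; generally ΔL = −10·log₁₀(r₂/r₁).
ΔL = −10·log₁₀(0.25) = +6.02 dB.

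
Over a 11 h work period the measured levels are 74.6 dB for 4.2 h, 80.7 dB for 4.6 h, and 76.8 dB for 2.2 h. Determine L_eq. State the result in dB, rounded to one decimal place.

Weight each interval's intensity by its duration and average over T = 11 h:
Σ tᵢ·10^(Lᵢ/10) = 4.2·10^(74.6/10) + 4.6·10^(80.7/10) + 2.2·10^(76.8/10) = 7.669e+08.
L_eq = 10·log₁₀(7.669e+08/11) = 78.43 dB.

78.4 dB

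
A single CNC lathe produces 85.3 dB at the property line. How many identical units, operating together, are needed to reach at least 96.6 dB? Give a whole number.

N identical sources give L₁ + 10·log₁₀ N, so require 10·log₁₀ N ≥ 96.6 − 85.3 = 11.3 dB.
N ≥ 10^(11.3/10) = 13.490, so N = 14.

14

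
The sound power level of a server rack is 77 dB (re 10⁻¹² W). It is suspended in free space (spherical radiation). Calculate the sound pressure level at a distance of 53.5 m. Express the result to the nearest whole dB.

L_p = L_w − 10·log₁₀(4π·r²) with r = 53.5 m.
4π·r² = 3.597e+04 m², 10·log₁₀ of that is 45.559 dB.
L_p = 77 − 45.559 = 31.44 dB.

31 dB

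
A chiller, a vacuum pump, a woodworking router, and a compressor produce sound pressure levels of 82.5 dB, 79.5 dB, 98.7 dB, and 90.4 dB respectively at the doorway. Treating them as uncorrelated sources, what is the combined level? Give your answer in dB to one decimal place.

Incoherent sources combine by intensity addition: L_total = 10·log₁₀(Σ 10^(L_i/10)).
Σ 10^(L/10) = 10^(82.5/10) + 10^(79.5/10) + 10^(98.7/10) + 10^(90.4/10) = 8.777e+09.
L_total = 10·log₁₀(8.777e+09) = 99.43 dB.

99.4 dB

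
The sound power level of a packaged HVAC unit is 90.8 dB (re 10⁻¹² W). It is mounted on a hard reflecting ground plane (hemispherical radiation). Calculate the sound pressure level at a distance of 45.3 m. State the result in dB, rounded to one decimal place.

Free-field hemispherical radiation: L_p = L_w − 10·log₁₀(2π·r²), r = 45.3 m.
2π·r² = 1.289e+04 m², 10·log₁₀ of that is 41.104 dB.
L_p = 90.8 − 41.104 = 49.70 dB.

49.7 dB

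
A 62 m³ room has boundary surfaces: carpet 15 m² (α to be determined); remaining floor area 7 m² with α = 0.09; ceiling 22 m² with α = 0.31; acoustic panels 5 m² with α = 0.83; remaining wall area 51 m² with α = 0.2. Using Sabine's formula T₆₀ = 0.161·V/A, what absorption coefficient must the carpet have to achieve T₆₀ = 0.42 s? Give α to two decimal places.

0.13

From T₆₀ = 0.161·V/A, the target T₆₀ = 0.42 s needs A = 0.161·62/0.42 = 23.77 m².
Absorption from the other surfaces = 7·0.09 + 22·0.31 + 5·0.83 + 51·0.2 = 21.80 m², so the carpet must supply 1.97 m² over 15 m².
α = 1.97/15 = 0.131.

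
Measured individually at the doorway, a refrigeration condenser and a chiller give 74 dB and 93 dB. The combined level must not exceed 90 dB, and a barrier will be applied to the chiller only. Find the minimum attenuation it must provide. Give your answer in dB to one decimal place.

3.1 dB

The untreated sources together contribute 10^(74/10) = 2.512e+07, i.e. 74.00 dB.
To meet 90 dB overall, the treated chiller may contribute at most 10^(90/10) − 2.512e+07 = 9.749e+08, i.e. 89.89 dB.
Required insertion loss = 93 − 89.89 = 3.11 dB.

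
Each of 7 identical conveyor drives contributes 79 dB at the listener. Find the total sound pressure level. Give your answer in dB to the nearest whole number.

87 dB

N identical incoherent sources raise the level by 10·log₁₀ N.
L_total = 79 + 10·log₁₀(7) = 79 + 8.451 = 87.45 dB.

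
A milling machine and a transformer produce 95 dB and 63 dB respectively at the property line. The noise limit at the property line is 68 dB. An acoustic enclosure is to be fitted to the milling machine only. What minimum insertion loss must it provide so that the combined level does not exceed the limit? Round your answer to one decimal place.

Everything except the milling machine sums to 10^(63/10) = 1.995e+06 in linear terms, 63.00 dB.
To meet 68 dB overall, the treated milling machine may contribute at most 10^(68/10) − 1.995e+06 = 4.314e+06, i.e. 66.35 dB.
So the milling machine must be reduced from 95 to 66.35 dB: IL = 28.65 dB.

28.7 dB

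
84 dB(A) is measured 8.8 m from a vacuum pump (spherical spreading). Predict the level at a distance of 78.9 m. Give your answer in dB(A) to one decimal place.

64.9 dB(A)

Point-source attenuation: ΔL = 20·log₁₀(r₂/r₁) = 20·log₁₀(78.9/8.8) = 19.052 dB.
L₂ = 84 − 20·log₁₀(78.9/8.8) = 84 − 19.052 = 64.95 dB(A).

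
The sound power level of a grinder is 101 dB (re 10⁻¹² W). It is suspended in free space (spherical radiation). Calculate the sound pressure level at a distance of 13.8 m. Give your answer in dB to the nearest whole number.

67 dB

The power spreads over a sphere of area 4π·r², so L_p = L_w − 10·log₁₀(4π·r²).
4π·r² = 2393 m², 10·log₁₀ of that is 33.790 dB.
L_p = 101 − 33.790 = 67.21 dB.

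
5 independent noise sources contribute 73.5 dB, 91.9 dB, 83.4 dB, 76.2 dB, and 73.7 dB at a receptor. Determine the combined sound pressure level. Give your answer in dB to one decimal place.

Incoherent sources combine by intensity addition: L_total = 10·log₁₀(Σ 10^(L_i/10)).
Σ 10^(L/10) = 10^(73.5/10) + 10^(91.9/10) + 10^(83.4/10) + 10^(76.2/10) + 10^(73.7/10) = 1.855e+09.
L_total = 10·log₁₀(1.855e+09) = 92.68 dB.

92.7 dB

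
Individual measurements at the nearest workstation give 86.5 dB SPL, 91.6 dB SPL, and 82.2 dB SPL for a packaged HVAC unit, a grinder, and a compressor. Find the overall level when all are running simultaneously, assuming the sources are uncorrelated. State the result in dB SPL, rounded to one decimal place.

Incoherent sources combine by intensity addition: L_total = 10·log₁₀(Σ 10^(L_i/10)).
Σ 10^(L/10) = 10^(86.5/10) + 10^(91.6/10) + 10^(82.2/10) = 2.058e+09.
L_total = 10·log₁₀(2.058e+09) = 93.13 dB SPL.

93.1 dB SPL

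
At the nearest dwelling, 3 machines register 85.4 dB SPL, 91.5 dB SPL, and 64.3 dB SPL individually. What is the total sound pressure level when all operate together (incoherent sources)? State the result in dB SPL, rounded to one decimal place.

92.5 dB SPL

Incoherent sources combine by intensity addition: L_total = 10·log₁₀(Σ 10^(L_i/10)).
Σ 10^(L/10) = 10^(85.4/10) + 10^(91.5/10) + 10^(64.3/10) = 1.762e+09.
L_total = 10·log₁₀(1.762e+09) = 92.46 dB SPL.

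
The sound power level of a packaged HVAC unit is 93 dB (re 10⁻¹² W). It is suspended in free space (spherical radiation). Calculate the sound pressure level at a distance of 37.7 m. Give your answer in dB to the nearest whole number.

L_p = L_w − 10·log₁₀(4π·r²) with r = 37.7 m.
4π·r² = 1.786e+04 m², 10·log₁₀ of that is 42.519 dB.
L_p = 93 − 42.519 = 50.48 dB.

50 dB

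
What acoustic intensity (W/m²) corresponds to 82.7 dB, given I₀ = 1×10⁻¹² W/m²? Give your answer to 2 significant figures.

I = I₀·10^(L/10) = 10⁻¹² × 10^(82.7/10) = 10^(-3.730).

0.00019 W/m²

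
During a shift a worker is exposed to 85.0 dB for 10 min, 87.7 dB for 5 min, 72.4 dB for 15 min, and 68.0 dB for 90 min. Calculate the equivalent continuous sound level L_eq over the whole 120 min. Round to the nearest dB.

78 dB

L_eq = 10·log₁₀[(1/T)·Σ tᵢ·10^(Lᵢ/10)] with T = 120 min.
Σ tᵢ·10^(Lᵢ/10) = 10·10^(85.0/10) + 5·10^(87.7/10) + 15·10^(72.4/10) + 90·10^(68.0/10) = 6.935e+09.
L_eq = 10·log₁₀(6.935e+09/120) = 77.62 dB.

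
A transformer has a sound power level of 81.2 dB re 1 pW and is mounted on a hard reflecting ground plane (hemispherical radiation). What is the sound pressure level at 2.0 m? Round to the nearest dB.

67 dB

The power spreads over a hemisphere of area 2π·r², so L_p = L_w − 10·log₁₀(2π·r²).
2π·r² = 25.13 m², 10·log₁₀ of that is 14.002 dB.
L_p = 81.2 − 14.002 = 67.20 dB.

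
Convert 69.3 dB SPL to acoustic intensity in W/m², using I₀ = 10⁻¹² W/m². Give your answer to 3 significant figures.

I/I₀ = 10^(69.3/10) = 8.511e+06, so I = 8.511e+06 × 10⁻¹² W/m².

8.51e-06 W/m²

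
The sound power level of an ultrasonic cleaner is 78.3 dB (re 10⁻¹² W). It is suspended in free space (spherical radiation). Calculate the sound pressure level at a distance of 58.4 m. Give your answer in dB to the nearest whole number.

32 dB

Free-field spherical radiation: L_p = L_w − 10·log₁₀(4π·r²), r = 58.4 m.
4π·r² = 4.286e+04 m², 10·log₁₀ of that is 46.320 dB.
L_p = 78.3 − 46.320 = 31.98 dB.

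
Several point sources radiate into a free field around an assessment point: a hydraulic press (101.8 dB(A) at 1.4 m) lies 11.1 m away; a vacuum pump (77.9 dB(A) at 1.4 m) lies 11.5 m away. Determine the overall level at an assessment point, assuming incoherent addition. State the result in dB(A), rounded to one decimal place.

Apply inverse-square spreading to bring every level to the receiver, then sum 10^(L/10).
hydraulic press: 101.8 − 20·log₁₀(11.1/1.4) = 101.8 − 17.98 = 83.82 dB(A).
vacuum pump: 77.9 − 20·log₁₀(11.5/1.4) = 77.9 − 18.29 = 59.61 dB(A).
Σ 10^(L/10) = 2.417e+08 → L_total = 10·log₁₀(2.417e+08) = 83.83 dB(A).

83.8 dB(A)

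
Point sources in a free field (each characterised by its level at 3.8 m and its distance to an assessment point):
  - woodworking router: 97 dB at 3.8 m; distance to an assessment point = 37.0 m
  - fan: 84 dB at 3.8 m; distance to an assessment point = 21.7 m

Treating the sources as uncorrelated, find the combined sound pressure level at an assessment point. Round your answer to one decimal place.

First find each source's level at the receiver (point-source: −20·log₁₀(r/r_ref)), then combine on an intensity basis.
woodworking router: 97 − 20·log₁₀(37.0/3.8) = 97 − 19.77 = 77.23 dB.
fan: 84 − 20·log₁₀(21.7/3.8) = 84 − 15.13 = 68.87 dB.
Σ 10^(L/10) = 6.057e+07 → L_total = 10·log₁₀(6.057e+07) = 77.82 dB.

77.8 dB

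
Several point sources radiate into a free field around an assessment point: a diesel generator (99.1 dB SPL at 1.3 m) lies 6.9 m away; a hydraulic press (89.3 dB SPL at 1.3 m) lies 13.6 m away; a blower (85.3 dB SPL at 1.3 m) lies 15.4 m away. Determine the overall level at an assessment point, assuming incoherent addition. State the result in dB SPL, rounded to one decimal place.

84.8 dB SPL

First find each source's level at the receiver (point-source: −20·log₁₀(r/r_ref)), then combine on an intensity basis.
diesel generator: 99.1 − 20·log₁₀(6.9/1.3) = 99.1 − 14.50 = 84.60 dB SPL.
hydraulic press: 89.3 − 20·log₁₀(13.6/1.3) = 89.3 − 20.39 = 68.91 dB SPL.
blower: 85.3 − 20·log₁₀(15.4/1.3) = 85.3 − 21.47 = 63.83 dB SPL.
Σ 10^(L/10) = 2.987e+08 → L_total = 10·log₁₀(2.987e+08) = 84.75 dB SPL.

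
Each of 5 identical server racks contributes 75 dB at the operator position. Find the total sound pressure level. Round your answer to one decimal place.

82.0 dB

With 5 equal, uncorrelated contributions the intensity is 5× that of one unit, giving a rise of 10·log₁₀ 5.
L_total = 75 + 10·log₁₀(5) = 75 + 6.990 = 81.99 dB.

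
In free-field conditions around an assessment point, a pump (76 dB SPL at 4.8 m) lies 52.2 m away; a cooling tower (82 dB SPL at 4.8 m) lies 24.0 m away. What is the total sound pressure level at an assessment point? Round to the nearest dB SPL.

Apply inverse-square spreading to bring every level to the receiver, then sum 10^(L/10).
pump: 76 − 20·log₁₀(52.2/4.8) = 76 − 20.73 = 55.27 dB SPL.
cooling tower: 82 − 20·log₁₀(24.0/4.8) = 82 − 13.98 = 68.02 dB SPL.
Σ 10^(L/10) = 6.676e+06 → L_total = 10·log₁₀(6.676e+06) = 68.25 dB SPL.

68 dB SPL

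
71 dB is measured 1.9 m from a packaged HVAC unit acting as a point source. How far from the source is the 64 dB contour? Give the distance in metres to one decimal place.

4.3 m

For a point source L₁ − L₂ = 20·log₁₀(r₂/r₁), so r₂ = r₁·10^((L₁−L₂)/20).
r₂ = 1.9·10^((71−64)/20) = 1.9·10^(7.0/20) = 4.25 m.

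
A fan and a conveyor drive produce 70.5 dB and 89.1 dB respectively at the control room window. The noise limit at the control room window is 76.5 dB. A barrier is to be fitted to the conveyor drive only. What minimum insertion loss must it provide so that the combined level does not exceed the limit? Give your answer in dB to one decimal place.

Fixed contribution from the other source: Σ 10^(L/10) = 10^(70.5/10) = 1.122e+07 (70.50 dB).
The limit corresponds to 10^(76.5/10) = 4.467e+07; subtracting the fixed part leaves 3.345e+07 for the conveyor drive, i.e. 75.24 dB.
Required insertion loss = 89.1 − 75.24 = 13.86 dB.

13.9 dB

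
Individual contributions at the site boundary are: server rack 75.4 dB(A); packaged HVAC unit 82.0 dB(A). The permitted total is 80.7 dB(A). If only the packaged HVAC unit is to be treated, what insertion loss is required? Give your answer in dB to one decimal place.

2.8 dB

The untreated sources together contribute 10^(75.4/10) = 3.467e+07, i.e. 75.40 dB(A).
To meet 80.7 dB(A) overall, the treated packaged HVAC unit may contribute at most 10^(80.7/10) − 3.467e+07 = 8.282e+07, i.e. 79.18 dB(A).
Required insertion loss = 82.0 − 79.18 = 2.82 dB.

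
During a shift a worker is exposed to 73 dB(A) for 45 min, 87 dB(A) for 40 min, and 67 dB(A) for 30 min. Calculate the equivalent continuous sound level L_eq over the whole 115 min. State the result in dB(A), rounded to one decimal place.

82.6 dB(A)

Weight each interval's intensity by its duration and average over T = 115 min:
Σ tᵢ·10^(Lᵢ/10) = 45·10^(73/10) + 40·10^(87/10) + 30·10^(67/10) = 2.110e+10.
L_eq = 10·log₁₀(2.110e+10/115) = 82.63 dB(A).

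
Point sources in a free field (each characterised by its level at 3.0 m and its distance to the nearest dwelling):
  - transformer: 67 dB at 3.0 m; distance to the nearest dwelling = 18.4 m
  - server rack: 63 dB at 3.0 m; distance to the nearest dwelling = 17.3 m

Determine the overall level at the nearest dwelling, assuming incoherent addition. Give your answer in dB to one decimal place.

52.9 dB

Propagate each source to the receiver with L = L_ref − 20·log₁₀(r/r_ref), then add intensities.
transformer: 67 − 20·log₁₀(18.4/3.0) = 67 − 15.75 = 51.25 dB.
server rack: 63 − 20·log₁₀(17.3/3.0) = 63 − 15.22 = 47.78 dB.
Σ 10^(L/10) = 1.932e+05 → L_total = 10·log₁₀(1.932e+05) = 52.86 dB.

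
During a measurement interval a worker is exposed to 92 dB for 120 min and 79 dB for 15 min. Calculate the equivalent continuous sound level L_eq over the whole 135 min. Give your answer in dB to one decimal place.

91.5 dB

The energy average is taken in the linear domain: L_eq = 10·log₁₀[(Σ tᵢ·10^(Lᵢ/10))/T], T = 135 min.
Σ tᵢ·10^(Lᵢ/10) = 120·10^(92/10) + 15·10^(79/10) = 1.914e+11.
L_eq = 10·log₁₀(1.914e+11/135) = 91.52 dB.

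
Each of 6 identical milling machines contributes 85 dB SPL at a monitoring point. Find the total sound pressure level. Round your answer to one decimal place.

L_total = L₁ + 10·log₁₀ N for N identical incoherent sources.
L_total = 85 + 10·log₁₀(6) = 85 + 7.782 = 92.78 dB SPL.

92.8 dB SPL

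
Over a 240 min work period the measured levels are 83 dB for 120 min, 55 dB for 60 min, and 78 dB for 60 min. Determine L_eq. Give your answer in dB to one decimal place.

The energy average is taken in the linear domain: L_eq = 10·log₁₀[(Σ tᵢ·10^(Lᵢ/10))/T], T = 240 min.
Σ tᵢ·10^(Lᵢ/10) = 120·10^(83/10) + 60·10^(55/10) + 60·10^(78/10) = 2.775e+10.
L_eq = 10·log₁₀(2.775e+10/240) = 80.63 dB.

80.6 dB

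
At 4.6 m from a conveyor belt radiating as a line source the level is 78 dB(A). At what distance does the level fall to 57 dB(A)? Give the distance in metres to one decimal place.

Line-source spreading drops the level by 10·log₁₀(r₂/r₁); inverting, r₂/r₁ = 10^(ΔL/10).
r₂ = 4.6·10^((78−57)/10) = 4.6·10^(21.0/10) = 579.11 m.

579.1 m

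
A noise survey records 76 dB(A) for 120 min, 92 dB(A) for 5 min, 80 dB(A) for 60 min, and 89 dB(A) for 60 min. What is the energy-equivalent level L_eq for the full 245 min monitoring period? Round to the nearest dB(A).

L_eq = 10·log₁₀[(1/T)·Σ tᵢ·10^(Lᵢ/10)] with T = 245 min.
Σ tᵢ·10^(Lᵢ/10) = 120·10^(76/10) + 5·10^(92/10) + 60·10^(80/10) + 60·10^(89/10) = 6.636e+10.
L_eq = 10·log₁₀(6.636e+10/245) = 84.33 dB(A).

84 dB(A)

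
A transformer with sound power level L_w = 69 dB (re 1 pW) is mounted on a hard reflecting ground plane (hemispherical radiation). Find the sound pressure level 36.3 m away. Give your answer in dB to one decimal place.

29.8 dB

Free-field hemispherical radiation: L_p = L_w − 10·log₁₀(2π·r²), r = 36.3 m.
2π·r² = 8279 m², 10·log₁₀ of that is 39.180 dB.
L_p = 69 − 39.180 = 29.82 dB.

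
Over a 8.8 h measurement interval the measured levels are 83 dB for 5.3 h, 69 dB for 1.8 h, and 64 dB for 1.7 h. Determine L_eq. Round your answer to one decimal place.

The energy average is taken in the linear domain: L_eq = 10·log₁₀[(Σ tᵢ·10^(Lᵢ/10))/T], T = 8.8 h.
Σ tᵢ·10^(Lᵢ/10) = 5.3·10^(83/10) + 1.8·10^(69/10) + 1.7·10^(64/10) = 1.076e+09.
L_eq = 10·log₁₀(1.076e+09/8.8) = 80.87 dB.

80.9 dB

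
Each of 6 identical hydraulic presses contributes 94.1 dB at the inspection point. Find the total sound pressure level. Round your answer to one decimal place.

101.9 dB

L_total = L₁ + 10·log₁₀ N for N identical incoherent sources.
L_total = 94.1 + 10·log₁₀(6) = 94.1 + 7.782 = 101.88 dB.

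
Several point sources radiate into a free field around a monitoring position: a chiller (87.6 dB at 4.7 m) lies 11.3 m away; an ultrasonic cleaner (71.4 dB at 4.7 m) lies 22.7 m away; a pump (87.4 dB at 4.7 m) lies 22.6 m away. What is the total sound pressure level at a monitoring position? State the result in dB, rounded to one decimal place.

Propagate each source to the receiver with L = L_ref − 20·log₁₀(r/r_ref), then add intensities.
chiller: 87.6 − 20·log₁₀(11.3/4.7) = 87.6 − 7.62 = 79.98 dB.
ultrasonic cleaner: 71.4 − 20·log₁₀(22.7/4.7) = 71.4 − 13.68 = 57.72 dB.
pump: 87.4 − 20·log₁₀(22.6/4.7) = 87.4 − 13.64 = 73.76 dB.
Σ 10^(L/10) = 1.239e+08 → L_total = 10·log₁₀(1.239e+08) = 80.93 dB.

80.9 dB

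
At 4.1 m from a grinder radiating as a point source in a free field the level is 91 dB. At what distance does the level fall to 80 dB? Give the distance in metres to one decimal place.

For a point source L₁ − L₂ = 20·log₁₀(r₂/r₁), so r₂ = r₁·10^((L₁−L₂)/20).
r₂ = 4.1·10^((91−80)/20) = 4.1·10^(11.0/20) = 14.55 m.

14.5 m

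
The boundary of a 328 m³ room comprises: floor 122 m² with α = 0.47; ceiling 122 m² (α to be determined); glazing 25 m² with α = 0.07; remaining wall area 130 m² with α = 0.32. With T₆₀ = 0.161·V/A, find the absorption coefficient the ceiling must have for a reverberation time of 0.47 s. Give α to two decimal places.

0.10

Required total absorption A = 0.161·328/0.47 = 112.36 m².
Absorption from the other surfaces = 122·0.47 + 25·0.07 + 130·0.32 = 100.69 m², so the ceiling must supply 11.67 m² over 122 m².
α = 11.67/122 = 0.096.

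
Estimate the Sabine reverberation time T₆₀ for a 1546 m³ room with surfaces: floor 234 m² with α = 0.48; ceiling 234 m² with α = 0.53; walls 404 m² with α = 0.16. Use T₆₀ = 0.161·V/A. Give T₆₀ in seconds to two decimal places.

0.83 s

Summing Sᵢαᵢ: 234·0.48 + 234·0.53 + 404·0.16 = 300.98 m².
T₆₀ = 0.161·V/A = 0.161·1546/300.98 = 0.827 s.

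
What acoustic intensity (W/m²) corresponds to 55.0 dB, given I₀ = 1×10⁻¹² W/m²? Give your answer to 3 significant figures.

L = 10·log₁₀(I/I₀) ⇒ I = I₀·10^(L/10) = 10⁻¹² × 10^5.50.

3.16e-07 W/m²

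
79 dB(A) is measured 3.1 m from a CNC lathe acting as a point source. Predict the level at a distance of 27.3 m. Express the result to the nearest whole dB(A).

60 dB(A)

Spherical spreading from a point source gives a 20·log₁₀(r₂/r₁) drop.
L₂ = 79 − 20·log₁₀(27.3/3.1) = 79 − 18.896 = 60.10 dB(A).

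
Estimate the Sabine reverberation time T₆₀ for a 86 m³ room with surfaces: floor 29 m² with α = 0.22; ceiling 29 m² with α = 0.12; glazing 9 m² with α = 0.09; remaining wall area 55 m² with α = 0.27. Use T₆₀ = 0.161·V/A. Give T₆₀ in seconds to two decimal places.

0.54 s

A = Σ Sᵢαᵢ = 29·0.22 + 29·0.12 + 9·0.09 + 55·0.27 = 25.52 m².
T₆₀ = 0.161·V/A = 0.161·86/25.52 = 0.543 s.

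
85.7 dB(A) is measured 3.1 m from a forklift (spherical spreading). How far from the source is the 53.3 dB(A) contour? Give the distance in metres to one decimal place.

129.2 m

For a point source L₁ − L₂ = 20·log₁₀(r₂/r₁), so r₂ = r₁·10^((L₁−L₂)/20).
r₂ = 3.1·10^((85.7−53.3)/20) = 3.1·10^(32.4/20) = 129.23 m.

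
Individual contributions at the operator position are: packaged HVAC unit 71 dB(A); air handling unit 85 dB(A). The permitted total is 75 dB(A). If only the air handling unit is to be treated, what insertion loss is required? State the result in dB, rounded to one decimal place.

Fixed contribution from the other source: Σ 10^(L/10) = 10^(71/10) = 1.259e+07 (71.00 dB(A)).
To meet 75 dB(A) overall, the treated air handling unit may contribute at most 10^(75/10) − 1.259e+07 = 1.903e+07, i.e. 72.80 dB(A).
Required insertion loss = 85 − 72.80 = 12.20 dB.

12.2 dB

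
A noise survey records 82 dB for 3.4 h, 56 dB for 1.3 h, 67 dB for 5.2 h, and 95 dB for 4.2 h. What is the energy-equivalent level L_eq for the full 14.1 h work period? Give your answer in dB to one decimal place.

The energy average is taken in the linear domain: L_eq = 10·log₁₀[(Σ tᵢ·10^(Lᵢ/10))/T], T = 14.1 h.
Σ tᵢ·10^(Lᵢ/10) = 3.4·10^(82/10) + 1.3·10^(56/10) + 5.2·10^(67/10) + 4.2·10^(95/10) = 1.385e+10.
L_eq = 10·log₁₀(1.385e+10/14.1) = 89.92 dB.

89.9 dB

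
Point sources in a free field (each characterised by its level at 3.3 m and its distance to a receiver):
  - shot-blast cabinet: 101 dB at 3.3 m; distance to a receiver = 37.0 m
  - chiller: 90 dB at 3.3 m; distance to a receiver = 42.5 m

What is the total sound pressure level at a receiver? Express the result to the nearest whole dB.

First find each source's level at the receiver (point-source: −20·log₁₀(r/r_ref)), then combine on an intensity basis.
shot-blast cabinet: 101 − 20·log₁₀(37.0/3.3) = 101 − 20.99 = 80.01 dB.
chiller: 90 − 20·log₁₀(42.5/3.3) = 90 − 22.20 = 67.80 dB.
Σ 10^(L/10) = 1.062e+08 → L_total = 10·log₁₀(1.062e+08) = 80.26 dB.

80 dB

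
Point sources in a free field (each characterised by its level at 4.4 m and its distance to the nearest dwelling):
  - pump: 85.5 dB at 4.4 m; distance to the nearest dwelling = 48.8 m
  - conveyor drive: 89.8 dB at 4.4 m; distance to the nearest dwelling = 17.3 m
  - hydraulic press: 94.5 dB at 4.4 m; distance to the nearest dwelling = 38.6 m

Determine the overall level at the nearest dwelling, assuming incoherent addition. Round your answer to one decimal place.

80.1 dB

First find each source's level at the receiver (point-source: −20·log₁₀(r/r_ref)), then combine on an intensity basis.
pump: 85.5 − 20·log₁₀(48.8/4.4) = 85.5 − 20.90 = 64.60 dB.
conveyor drive: 89.8 − 20·log₁₀(17.3/4.4) = 89.8 − 11.89 = 77.91 dB.
hydraulic press: 94.5 − 20·log₁₀(38.6/4.4) = 94.5 − 18.86 = 75.64 dB.
Σ 10^(L/10) = 1.013e+08 → L_total = 10·log₁₀(1.013e+08) = 80.06 dB.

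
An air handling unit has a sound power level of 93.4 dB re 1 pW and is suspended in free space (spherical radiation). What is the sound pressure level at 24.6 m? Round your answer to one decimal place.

L_p = L_w − 10·log₁₀(4π·r²) with r = 24.6 m.
4π·r² = 7605 m², 10·log₁₀ of that is 38.811 dB.
L_p = 93.4 − 38.811 = 54.59 dB.

54.6 dB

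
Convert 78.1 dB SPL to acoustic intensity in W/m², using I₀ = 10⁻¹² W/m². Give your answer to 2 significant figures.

L = 10·log₁₀(I/I₀) ⇒ I = I₀·10^(L/10) = 10⁻¹² × 10^7.81.

6.5e-05 W/m²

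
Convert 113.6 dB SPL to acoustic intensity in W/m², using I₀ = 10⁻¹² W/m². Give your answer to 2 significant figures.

I = I₀·10^(L/10) = 10⁻¹² × 10^(113.6/10) = 10^(-0.640).

0.23 W/m²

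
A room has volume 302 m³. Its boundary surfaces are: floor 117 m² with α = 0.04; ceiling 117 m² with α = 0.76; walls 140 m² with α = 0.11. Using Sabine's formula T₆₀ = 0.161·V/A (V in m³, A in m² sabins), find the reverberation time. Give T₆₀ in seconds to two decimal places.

0.45 s

Total absorption A = 117·0.04 + 117·0.76 + 140·0.11 = 109.00 m² sabins.
T₆₀ = 0.161·V/A = 0.161·302/109.00 = 0.446 s.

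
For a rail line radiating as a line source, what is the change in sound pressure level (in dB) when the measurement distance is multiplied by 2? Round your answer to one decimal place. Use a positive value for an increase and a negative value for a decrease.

A line source loses 3 dB per doubling of distance; generally ΔL = −10·log₁₀(r₂/r₁).
ΔL = −10·log₁₀(2) = -3.01 dB.

-3.0 dB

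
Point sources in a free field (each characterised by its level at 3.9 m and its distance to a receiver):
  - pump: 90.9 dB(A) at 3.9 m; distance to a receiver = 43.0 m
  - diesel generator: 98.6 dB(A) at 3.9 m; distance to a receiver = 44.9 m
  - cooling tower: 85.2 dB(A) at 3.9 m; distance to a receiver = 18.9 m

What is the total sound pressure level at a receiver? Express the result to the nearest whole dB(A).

Propagate each source to the receiver with L = L_ref − 20·log₁₀(r/r_ref), then add intensities.
pump: 90.9 − 20·log₁₀(43.0/3.9) = 90.9 − 20.85 = 70.05 dB(A).
diesel generator: 98.6 − 20·log₁₀(44.9/3.9) = 98.6 − 21.22 = 77.38 dB(A).
cooling tower: 85.2 − 20·log₁₀(18.9/3.9) = 85.2 − 13.71 = 71.49 dB(A).
Σ 10^(L/10) = 7.888e+07 → L_total = 10·log₁₀(7.888e+07) = 78.97 dB(A).

79 dB(A)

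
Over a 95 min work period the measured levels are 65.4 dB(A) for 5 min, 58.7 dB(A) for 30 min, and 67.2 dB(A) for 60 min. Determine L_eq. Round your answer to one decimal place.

65.7 dB(A)

L_eq = 10·log₁₀[(1/T)·Σ tᵢ·10^(Lᵢ/10)] with T = 95 min.
Σ tᵢ·10^(Lᵢ/10) = 5·10^(65.4/10) + 30·10^(58.7/10) + 60·10^(67.2/10) = 3.545e+08.
L_eq = 10·log₁₀(3.545e+08/95) = 65.72 dB(A).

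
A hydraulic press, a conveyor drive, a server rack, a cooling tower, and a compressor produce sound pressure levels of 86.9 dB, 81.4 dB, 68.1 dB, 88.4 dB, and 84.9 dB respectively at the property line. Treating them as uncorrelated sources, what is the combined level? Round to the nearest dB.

Incoherent sources combine by intensity addition: L_total = 10·log₁₀(Σ 10^(L_i/10)).
Σ 10^(L/10) = 10^(86.9/10) + 10^(81.4/10) + 10^(68.1/10) + 10^(88.4/10) + 10^(84.9/10) = 1.635e+09.
L_total = 10·log₁₀(1.635e+09) = 92.14 dB.

92 dB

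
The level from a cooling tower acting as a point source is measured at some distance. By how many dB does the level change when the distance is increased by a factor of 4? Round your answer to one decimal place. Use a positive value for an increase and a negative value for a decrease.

-12.0 dB

A point source loses 6 dB per doubling of distance; generally ΔL = −20·log₁₀(r₂/r₁).
ΔL = −20·log₁₀(4) = -12.04 dB.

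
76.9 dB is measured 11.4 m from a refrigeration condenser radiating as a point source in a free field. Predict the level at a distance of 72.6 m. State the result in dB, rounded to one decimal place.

60.8 dB

Spherical spreading from a point source gives a 20·log₁₀(r₂/r₁) drop.
L₂ = 76.9 − 20·log₁₀(72.6/11.4) = 76.9 − 16.081 = 60.82 dB.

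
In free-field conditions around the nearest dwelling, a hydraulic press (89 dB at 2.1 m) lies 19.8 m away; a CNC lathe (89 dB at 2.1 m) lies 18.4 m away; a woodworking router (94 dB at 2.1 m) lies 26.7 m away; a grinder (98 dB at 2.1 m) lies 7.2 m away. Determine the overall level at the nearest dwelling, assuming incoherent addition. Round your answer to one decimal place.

87.6 dB

First find each source's level at the receiver (point-source: −20·log₁₀(r/r_ref)), then combine on an intensity basis.
hydraulic press: 89 − 20·log₁₀(19.8/2.1) = 89 − 19.49 = 69.51 dB.
CNC lathe: 89 − 20·log₁₀(18.4/2.1) = 89 − 18.85 = 70.15 dB.
woodworking router: 94 − 20·log₁₀(26.7/2.1) = 94 − 22.09 = 71.91 dB.
grinder: 98 − 20·log₁₀(7.2/2.1) = 98 − 10.70 = 87.30 dB.
Σ 10^(L/10) = 5.716e+08 → L_total = 10·log₁₀(5.716e+08) = 87.57 dB.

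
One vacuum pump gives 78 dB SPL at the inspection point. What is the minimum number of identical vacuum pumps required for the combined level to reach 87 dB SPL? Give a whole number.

The shortfall is 87 − 78 = 9.0 dB, and N units add 10·log₁₀ N, so need 10·log₁₀ N ≥ 9.0.
N ≥ 10^(9.0/10) = 7.943, so N = 8.

8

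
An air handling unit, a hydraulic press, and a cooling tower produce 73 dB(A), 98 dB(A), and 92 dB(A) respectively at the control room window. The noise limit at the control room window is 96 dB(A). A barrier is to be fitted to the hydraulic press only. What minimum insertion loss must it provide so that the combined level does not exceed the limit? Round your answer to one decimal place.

4.2 dB

Everything except the hydraulic press sums to 10^(73/10) + 10^(92/10) = 1.605e+09 in linear terms, 92.05 dB(A).
To meet 96 dB(A) overall, the treated hydraulic press may contribute at most 10^(96/10) − 1.605e+09 = 2.376e+09, i.e. 93.76 dB(A).
So the hydraulic press must be reduced from 98 to 93.76 dB(A): IL = 4.24 dB.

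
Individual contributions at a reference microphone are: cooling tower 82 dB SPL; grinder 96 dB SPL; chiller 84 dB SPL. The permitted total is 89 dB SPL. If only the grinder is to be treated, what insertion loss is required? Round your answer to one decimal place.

Everything except the grinder sums to 10^(82/10) + 10^(84/10) = 4.097e+08 in linear terms, 86.12 dB SPL.
The limit corresponds to 10^(89/10) = 7.943e+08; subtracting the fixed part leaves 3.847e+08 for the grinder, i.e. 85.85 dB SPL.
So the grinder must be reduced from 96 to 85.85 dB SPL: IL = 10.15 dB.

10.1 dB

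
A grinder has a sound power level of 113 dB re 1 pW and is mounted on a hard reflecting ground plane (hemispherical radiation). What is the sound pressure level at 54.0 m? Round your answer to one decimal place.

70.4 dB

The power spreads over a hemisphere of area 2π·r², so L_p = L_w − 10·log₁₀(2π·r²).
2π·r² = 1.832e+04 m², 10·log₁₀ of that is 42.630 dB.
L_p = 113 − 42.630 = 70.37 dB.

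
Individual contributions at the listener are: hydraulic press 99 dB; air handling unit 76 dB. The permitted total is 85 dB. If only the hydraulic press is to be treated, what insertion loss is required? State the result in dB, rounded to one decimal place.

Fixed contribution from the other source: Σ 10^(L/10) = 10^(76/10) = 3.981e+07 (76.00 dB).
The limit corresponds to 10^(85/10) = 3.162e+08; subtracting the fixed part leaves 2.764e+08 for the hydraulic press, i.e. 84.42 dB.
So the hydraulic press must be reduced from 99 to 84.42 dB: IL = 14.58 dB.

14.6 dB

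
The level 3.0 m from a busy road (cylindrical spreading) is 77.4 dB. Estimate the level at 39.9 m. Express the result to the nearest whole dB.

Line-source attenuation: ΔL = 10·log₁₀(r₂/r₁) = 10·log₁₀(39.9/3.0) = 11.239 dB.
L₂ = 77.4 − 10·log₁₀(39.9/3.0) = 77.4 − 11.239 = 66.16 dB.

66 dB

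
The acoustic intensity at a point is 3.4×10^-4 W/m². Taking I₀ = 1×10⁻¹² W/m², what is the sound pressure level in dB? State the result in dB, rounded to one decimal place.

85.3 dB

Dividing by I₀ shifts the exponent by 12: I/I₀ = 3.4×10^8.
L = 10·(0.5315 + 8) = 85.31 dB.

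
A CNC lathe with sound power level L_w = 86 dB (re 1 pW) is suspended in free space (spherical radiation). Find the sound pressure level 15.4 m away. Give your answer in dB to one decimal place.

Free-field spherical radiation: L_p = L_w − 10·log₁₀(4π·r²), r = 15.4 m.
4π·r² = 2980 m², 10·log₁₀ of that is 34.743 dB.
L_p = 86 − 34.743 = 51.26 dB.

51.3 dB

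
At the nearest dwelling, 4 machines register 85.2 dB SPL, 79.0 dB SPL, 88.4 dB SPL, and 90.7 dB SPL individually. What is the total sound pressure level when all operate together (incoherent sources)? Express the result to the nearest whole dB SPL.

For uncorrelated sources the intensities add, so convert each level to linear form, sum, and take 10·log₁₀ of the total.
Σ 10^(L/10) = 10^(85.2/10) + 10^(79.0/10) + 10^(88.4/10) + 10^(90.7/10) = 2.277e+09.
L_total = 10·log₁₀(2.277e+09) = 93.57 dB SPL.

94 dB SPL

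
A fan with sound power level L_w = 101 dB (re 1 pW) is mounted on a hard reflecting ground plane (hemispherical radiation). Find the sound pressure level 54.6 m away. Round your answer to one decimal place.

The power spreads over a hemisphere of area 2π·r², so L_p = L_w − 10·log₁₀(2π·r²).
2π·r² = 1.873e+04 m², 10·log₁₀ of that is 42.726 dB.
L_p = 101 − 42.726 = 58.27 dB.

58.3 dB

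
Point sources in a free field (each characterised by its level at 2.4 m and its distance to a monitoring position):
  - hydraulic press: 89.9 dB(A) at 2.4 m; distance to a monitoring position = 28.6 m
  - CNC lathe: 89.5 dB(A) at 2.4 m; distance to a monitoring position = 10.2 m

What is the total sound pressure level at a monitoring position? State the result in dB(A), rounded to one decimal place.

77.5 dB(A)

Propagate each source to the receiver with L = L_ref − 20·log₁₀(r/r_ref), then add intensities.
hydraulic press: 89.9 − 20·log₁₀(28.6/2.4) = 89.9 − 21.52 = 68.38 dB(A).
CNC lathe: 89.5 − 20·log₁₀(10.2/2.4) = 89.5 − 12.57 = 76.93 dB(A).
Σ 10^(L/10) = 5.622e+07 → L_total = 10·log₁₀(5.622e+07) = 77.50 dB(A).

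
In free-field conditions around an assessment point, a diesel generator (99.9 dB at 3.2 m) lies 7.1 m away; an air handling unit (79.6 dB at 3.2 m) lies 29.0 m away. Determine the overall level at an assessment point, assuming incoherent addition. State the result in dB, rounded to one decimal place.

93.0 dB

First find each source's level at the receiver (point-source: −20·log₁₀(r/r_ref)), then combine on an intensity basis.
diesel generator: 99.9 − 20·log₁₀(7.1/3.2) = 99.9 − 6.92 = 92.98 dB.
air handling unit: 79.6 − 20·log₁₀(29.0/3.2) = 79.6 − 19.14 = 60.46 dB.
Σ 10^(L/10) = 1.986e+09 → L_total = 10·log₁₀(1.986e+09) = 92.98 dB.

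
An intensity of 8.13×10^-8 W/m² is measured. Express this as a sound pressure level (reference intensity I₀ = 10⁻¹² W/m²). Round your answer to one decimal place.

L = 10·log₁₀(I/I₀) = 10·log₁₀(8.13×10^-8/10⁻¹²) = 10·log₁₀(8.13×10^4).
L = 10·(0.9101 + 4) = 49.10 dB.

49.1 dB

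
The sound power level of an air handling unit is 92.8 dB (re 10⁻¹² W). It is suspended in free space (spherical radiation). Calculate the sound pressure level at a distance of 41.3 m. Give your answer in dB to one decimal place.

L_p = L_w − 10·log₁₀(4π·r²) with r = 41.3 m.
4π·r² = 2.143e+04 m², 10·log₁₀ of that is 43.311 dB.
L_p = 92.8 − 43.311 = 49.49 dB.

49.5 dB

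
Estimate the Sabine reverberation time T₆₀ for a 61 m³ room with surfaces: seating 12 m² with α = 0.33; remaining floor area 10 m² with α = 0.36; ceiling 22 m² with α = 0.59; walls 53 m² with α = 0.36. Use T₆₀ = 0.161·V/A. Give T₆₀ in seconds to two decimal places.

A = Σ Sᵢαᵢ = 12·0.33 + 10·0.36 + 22·0.59 + 53·0.36 = 39.62 m².
T₆₀ = 0.161·V/A = 0.161·61/39.62 = 0.248 s.

0.25 s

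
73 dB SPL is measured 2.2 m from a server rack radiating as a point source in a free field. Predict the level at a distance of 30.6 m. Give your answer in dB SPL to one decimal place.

Point-source attenuation: ΔL = 20·log₁₀(r₂/r₁) = 20·log₁₀(30.6/2.2) = 22.866 dB.
L₂ = 73 − 20·log₁₀(30.6/2.2) = 73 − 22.866 = 50.13 dB SPL.

50.1 dB SPL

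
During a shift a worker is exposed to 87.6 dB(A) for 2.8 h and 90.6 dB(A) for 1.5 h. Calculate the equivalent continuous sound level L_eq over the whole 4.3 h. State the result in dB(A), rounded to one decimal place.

88.9 dB(A)

L_eq = 10·log₁₀[(1/T)·Σ tᵢ·10^(Lᵢ/10)] with T = 4.3 h.
Σ tᵢ·10^(Lᵢ/10) = 2.8·10^(87.6/10) + 1.5·10^(90.6/10) = 3.333e+09.
L_eq = 10·log₁₀(3.333e+09/4.3) = 88.89 dB(A).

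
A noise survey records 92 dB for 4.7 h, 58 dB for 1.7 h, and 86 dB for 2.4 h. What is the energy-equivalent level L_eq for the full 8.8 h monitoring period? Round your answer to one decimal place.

89.8 dB

The energy average is taken in the linear domain: L_eq = 10·log₁₀[(Σ tᵢ·10^(Lᵢ/10))/T], T = 8.8 h.
Σ tᵢ·10^(Lᵢ/10) = 4.7·10^(92/10) + 1.7·10^(58/10) + 2.4·10^(86/10) = 8.406e+09.
L_eq = 10·log₁₀(8.406e+09/8.8) = 89.80 dB.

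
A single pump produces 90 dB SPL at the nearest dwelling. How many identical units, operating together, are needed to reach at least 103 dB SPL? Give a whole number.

N identical sources give L₁ + 10·log₁₀ N, so require 10·log₁₀ N ≥ 103 − 90 = 13.0 dB.
N ≥ 10^(13.0/10) = 19.953, so N = 20.

20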